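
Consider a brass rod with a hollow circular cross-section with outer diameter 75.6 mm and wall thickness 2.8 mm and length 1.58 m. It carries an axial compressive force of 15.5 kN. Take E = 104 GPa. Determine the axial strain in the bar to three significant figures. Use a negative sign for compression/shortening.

A = 640.4 mm².
σ = N/A = -24.2 MPa; ε = σ/E = -24.2/104000 = -2.327e-04.

-2.33e-04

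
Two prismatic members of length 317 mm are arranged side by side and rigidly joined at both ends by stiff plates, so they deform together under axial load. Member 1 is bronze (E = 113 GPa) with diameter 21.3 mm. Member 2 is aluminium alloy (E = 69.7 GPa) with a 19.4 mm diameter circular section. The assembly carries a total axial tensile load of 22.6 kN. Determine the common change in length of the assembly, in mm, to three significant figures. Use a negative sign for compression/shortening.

A_1 = 356.3 mm².
A_2 = 295.6 mm².
Equal strain + equilibrium ⇒ each member carries load in proportion to AE: A₁E₁ = 40260000 N, A₂E₂ = 20600000 N, ΣAE = 60870000 N.
δ = PL/ΣAE = 22600·317/60870000 = 0.1177 mm.

0.118 mm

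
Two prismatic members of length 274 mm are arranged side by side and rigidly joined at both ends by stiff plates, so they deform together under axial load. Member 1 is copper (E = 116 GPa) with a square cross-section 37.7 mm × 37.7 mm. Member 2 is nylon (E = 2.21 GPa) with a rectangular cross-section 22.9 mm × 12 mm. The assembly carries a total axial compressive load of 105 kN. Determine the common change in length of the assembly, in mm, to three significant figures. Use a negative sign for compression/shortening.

-0.174 mm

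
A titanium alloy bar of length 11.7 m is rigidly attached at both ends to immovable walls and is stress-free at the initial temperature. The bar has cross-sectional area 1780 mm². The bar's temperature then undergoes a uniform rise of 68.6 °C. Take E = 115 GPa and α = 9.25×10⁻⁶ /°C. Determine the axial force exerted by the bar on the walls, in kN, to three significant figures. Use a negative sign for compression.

-130 kN

Free thermal expansion αLΔT = 9.25e-6 · 11700 · 68.6 = 7.424 mm.
The walls impose strain ε = −(7.424)/11700 = -6.3455e-04; σ = Eε = 115000 · -6.3455e-04 = -72.97 MPa.
Wall reaction R = σ·A = -72.97·1780 = -129900 N = -129.9 kN.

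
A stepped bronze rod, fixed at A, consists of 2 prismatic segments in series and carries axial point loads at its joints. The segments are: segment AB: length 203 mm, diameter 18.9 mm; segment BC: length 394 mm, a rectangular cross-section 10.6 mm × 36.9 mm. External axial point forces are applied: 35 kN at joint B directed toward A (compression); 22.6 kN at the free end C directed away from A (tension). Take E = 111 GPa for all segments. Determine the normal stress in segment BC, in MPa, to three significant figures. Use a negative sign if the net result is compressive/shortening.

57.8 MPa

Internal axial forces (sectioning from the free end, tension +): N_BC = 22.6 kN, N_AB = -12.4 kN.
A_BC = 391.1 mm².
σ_BC = N_BC/A_BC = 22600/391.1 = 57.78 MPa.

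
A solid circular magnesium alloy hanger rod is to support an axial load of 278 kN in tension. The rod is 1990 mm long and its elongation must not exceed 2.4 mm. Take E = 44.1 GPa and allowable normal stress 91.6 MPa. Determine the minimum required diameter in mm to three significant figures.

Required area A ≥ P/σ_allow = 278000/91.6 = 3035 mm².
For a solid circular section, d ≥ √(4A/π) = 62.16 mm.
Elongation limit: A ≥ PL/(Eδ_allow) = 278000·1990/(44100·2.4) = 5227 mm² ⇒ d ≥ 81.58 mm.
The elongation limit governs.

81.6 mm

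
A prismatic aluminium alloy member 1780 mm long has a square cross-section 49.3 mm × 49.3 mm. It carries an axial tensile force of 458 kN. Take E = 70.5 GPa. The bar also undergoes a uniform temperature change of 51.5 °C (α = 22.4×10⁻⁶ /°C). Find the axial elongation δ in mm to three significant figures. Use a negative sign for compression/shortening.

A = 2430 mm².
δ_mech = NL/(AE) = 458000·1780/(2430·70500) = 4.758 mm.
δ_thermal = αLΔT = 22.4e-6·1780·51.5 = 2.053 mm.
δ = δ_mech + δ_thermal = 6.811 mm.

6.81 mm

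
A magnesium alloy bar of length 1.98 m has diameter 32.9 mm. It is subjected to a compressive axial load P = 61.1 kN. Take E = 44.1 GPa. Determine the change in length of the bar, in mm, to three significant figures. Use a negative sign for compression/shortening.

A = 850.1 mm².
δ_mech = NL/(AE) = -61100·1980/(850.1·44100) = -3.227 mm.

-3.23 mm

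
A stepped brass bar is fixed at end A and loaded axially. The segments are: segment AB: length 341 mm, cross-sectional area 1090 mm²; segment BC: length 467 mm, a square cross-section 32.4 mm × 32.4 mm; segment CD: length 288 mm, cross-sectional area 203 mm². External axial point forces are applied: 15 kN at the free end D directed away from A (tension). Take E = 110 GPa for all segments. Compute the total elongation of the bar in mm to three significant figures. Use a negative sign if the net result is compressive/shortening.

0.297 mm

Internal axial forces (sectioning from the free end, tension +): N_CD = 15 kN, N_BC = 15 kN, N_AB = 15 kN.
A_BC = 1050 mm².
δ_AB = 15000·341/(1090·110000) = 0.04266 mm
δ_BC = 15000·467/(1050·110000) = 0.06066 mm
δ_CD = 15000·288/(203·110000) = 0.1935 mm
δ = Σδ_i = 0.2968 mm.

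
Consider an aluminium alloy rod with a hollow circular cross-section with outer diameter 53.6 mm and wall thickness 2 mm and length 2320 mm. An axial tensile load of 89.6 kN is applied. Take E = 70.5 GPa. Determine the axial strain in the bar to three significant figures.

0.00392

A = 324.2 mm².
σ = N/A = 276.4 MPa; ε = σ/E = 276.4/70500 = 3.920e-03.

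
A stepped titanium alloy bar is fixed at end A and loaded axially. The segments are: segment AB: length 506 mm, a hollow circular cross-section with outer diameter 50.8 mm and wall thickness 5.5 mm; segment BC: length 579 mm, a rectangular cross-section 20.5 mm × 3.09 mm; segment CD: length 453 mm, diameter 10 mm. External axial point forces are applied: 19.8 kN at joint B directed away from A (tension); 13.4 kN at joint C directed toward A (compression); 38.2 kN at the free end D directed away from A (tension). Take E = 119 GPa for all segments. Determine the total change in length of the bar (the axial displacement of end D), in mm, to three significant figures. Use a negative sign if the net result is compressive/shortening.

4.00 mm

Internal axial forces (sectioning from the free end, tension +): N_CD = 38.2 kN, N_BC = 24.8 kN, N_AB = 44.6 kN.
A_AB = 782.7 mm².
A_BC = 63.34 mm².
A_CD = 78.54 mm².
δ_AB = 44600·506/(782.7·119000) = 0.2423 mm
δ_BC = 24800·579/(63.34·119000) = 1.905 mm
δ_CD = 38200·453/(78.54·119000) = 1.852 mm
δ = Σδ_i = 3.999 mm.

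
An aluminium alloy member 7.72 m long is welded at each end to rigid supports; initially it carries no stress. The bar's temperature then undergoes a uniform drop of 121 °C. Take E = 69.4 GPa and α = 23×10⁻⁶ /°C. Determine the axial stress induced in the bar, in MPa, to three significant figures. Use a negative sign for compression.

193 MPa

Free thermal expansion αLΔT = 23e-6 · 7720 · -121 = -21.48 mm.
The walls impose strain ε = −(-21.48)/7720 = 2.7830e-03; σ = Eε = 69400 · 2.7830e-03 = 193.1 MPa.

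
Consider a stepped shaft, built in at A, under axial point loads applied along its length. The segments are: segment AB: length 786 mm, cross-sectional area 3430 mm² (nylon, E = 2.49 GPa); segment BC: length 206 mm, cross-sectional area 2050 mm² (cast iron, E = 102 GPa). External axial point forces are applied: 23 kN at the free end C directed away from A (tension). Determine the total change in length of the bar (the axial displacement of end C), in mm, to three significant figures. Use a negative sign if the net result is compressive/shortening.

2.14 mm

Internal axial forces (sectioning from the free end, tension +): N_BC = 23 kN, N_AB = 23 kN.
δ_AB = 23000·786/(3430·2490) = 2.117 mm
δ_BC = 23000·206/(2050·102000) = 0.02266 mm
δ = Σδ_i = 2.139 mm.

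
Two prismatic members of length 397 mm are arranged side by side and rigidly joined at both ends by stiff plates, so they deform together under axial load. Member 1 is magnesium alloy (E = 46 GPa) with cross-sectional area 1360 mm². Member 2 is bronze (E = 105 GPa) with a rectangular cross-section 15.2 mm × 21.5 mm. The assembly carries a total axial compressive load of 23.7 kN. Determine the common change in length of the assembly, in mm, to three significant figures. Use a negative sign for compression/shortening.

-0.0971 mm

A_2 = 326.8 mm².
Equal strain + equilibrium ⇒ each member carries load in proportion to AE: A₁E₁ = 62560000 N, A₂E₂ = 34310000 N, ΣAE = 96870000 N.
δ = PL/ΣAE = -23700·397/96870000 = -0.09713 mm.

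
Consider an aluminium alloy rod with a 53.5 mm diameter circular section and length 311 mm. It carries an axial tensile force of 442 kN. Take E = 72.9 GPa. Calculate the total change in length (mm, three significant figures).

A = 2248 mm².
δ_mech = NL/(AE) = 442000·311/(2248·72900) = 0.8388 mm.

0.839 mm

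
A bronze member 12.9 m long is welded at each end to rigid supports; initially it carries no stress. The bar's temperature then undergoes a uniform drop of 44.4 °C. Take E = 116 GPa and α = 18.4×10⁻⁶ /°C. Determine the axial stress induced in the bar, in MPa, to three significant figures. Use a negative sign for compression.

Free thermal expansion αLΔT = 18.4e-6 · 12900 · -44.4 = -10.54 mm.
The walls impose strain ε = −(-10.54)/12900 = 8.1696e-04; σ = Eε = 116000 · 8.1696e-04 = 94.77 MPa.

94.8 MPa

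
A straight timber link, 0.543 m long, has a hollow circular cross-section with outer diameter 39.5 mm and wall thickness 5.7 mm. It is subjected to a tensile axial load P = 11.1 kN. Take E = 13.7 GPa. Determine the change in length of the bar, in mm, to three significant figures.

0.727 mm

A = 605.3 mm².
δ_mech = NL/(AE) = 11100·543/(605.3·13700) = 0.7269 mm.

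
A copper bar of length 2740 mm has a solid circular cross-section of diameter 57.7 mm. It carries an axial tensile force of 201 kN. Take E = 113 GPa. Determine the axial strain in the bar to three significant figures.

6.80e-04

A = 2615 mm².
σ = N/A = 76.87 MPa; ε = σ/E = 76.87/113000 = 6.803e-04.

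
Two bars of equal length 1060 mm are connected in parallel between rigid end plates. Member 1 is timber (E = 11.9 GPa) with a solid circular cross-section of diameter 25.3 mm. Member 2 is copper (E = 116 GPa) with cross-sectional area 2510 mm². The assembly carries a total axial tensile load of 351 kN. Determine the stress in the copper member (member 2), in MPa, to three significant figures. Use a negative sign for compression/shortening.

137 MPa

A_1 = 502.7 mm².
Equal strain + equilibrium ⇒ each member carries load in proportion to AE: A₁E₁ = 5982000 N, A₂E₂ = 291200000 N, ΣAE = 297100000 N.
σ₂ = P·E₂/ΣAE = 351000·116000/297100000 = 137 MPa.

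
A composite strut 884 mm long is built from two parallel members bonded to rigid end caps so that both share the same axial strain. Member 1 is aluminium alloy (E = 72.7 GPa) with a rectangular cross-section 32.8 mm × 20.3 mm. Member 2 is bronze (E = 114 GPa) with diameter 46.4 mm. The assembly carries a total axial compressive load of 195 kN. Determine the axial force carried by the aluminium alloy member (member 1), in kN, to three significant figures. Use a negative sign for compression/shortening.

-39.1 kN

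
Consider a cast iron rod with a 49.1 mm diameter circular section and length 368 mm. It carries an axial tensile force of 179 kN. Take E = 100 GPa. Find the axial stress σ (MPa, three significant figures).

94.5 MPa

A = 1893 mm².
σ = N/A = 179000/1893 = 94.54 MPa.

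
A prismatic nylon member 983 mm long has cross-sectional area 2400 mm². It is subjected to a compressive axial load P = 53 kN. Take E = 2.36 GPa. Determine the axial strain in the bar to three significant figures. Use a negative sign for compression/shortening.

-0.00936

σ = N/A = -22.08 MPa; ε = σ/E = -22.08/2360 = -9.357e-03.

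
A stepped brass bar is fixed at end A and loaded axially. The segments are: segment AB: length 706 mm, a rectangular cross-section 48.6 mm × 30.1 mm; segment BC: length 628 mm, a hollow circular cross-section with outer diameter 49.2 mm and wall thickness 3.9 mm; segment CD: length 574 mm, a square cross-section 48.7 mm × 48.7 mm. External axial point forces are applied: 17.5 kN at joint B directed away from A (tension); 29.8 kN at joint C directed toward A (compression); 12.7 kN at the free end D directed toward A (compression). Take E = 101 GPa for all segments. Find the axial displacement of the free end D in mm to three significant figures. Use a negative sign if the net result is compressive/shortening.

-0.626 mm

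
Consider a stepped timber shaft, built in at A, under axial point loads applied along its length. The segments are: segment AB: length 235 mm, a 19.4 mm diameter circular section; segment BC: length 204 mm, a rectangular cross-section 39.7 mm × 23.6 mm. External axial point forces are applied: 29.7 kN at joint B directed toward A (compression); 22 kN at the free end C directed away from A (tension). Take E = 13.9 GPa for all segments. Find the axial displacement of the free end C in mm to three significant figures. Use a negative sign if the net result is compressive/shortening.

-0.0958 mm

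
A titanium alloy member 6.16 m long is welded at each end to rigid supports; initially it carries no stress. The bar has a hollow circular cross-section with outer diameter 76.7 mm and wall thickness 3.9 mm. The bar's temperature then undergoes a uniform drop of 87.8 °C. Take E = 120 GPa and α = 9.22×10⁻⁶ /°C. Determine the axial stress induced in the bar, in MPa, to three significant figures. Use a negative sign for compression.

Free thermal expansion αLΔT = 9.22e-6 · 6160 · -87.8 = -4.987 mm.
The walls impose strain ε = −(-4.987)/6160 = 8.0952e-04; σ = Eε = 120000 · 8.0952e-04 = 97.14 MPa.

97.1 MPa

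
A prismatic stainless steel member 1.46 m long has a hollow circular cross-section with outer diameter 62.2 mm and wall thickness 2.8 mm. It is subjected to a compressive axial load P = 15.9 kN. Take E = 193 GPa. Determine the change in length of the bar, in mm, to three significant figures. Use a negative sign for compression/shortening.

-0.230 mm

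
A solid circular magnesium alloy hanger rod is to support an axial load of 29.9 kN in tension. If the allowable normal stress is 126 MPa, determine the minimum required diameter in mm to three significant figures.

Required area A ≥ P/σ_allow = 29900/126 = 237.3 mm².
For a solid circular section, d ≥ √(4A/π) = 17.38 mm.

17.4 mm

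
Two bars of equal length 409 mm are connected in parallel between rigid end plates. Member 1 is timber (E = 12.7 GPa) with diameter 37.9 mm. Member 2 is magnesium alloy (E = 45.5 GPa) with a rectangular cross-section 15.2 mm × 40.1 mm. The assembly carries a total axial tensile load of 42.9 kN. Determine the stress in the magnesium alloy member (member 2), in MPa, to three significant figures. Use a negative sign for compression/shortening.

46.4 MPa

A_1 = 1128 mm².
A_2 = 609.5 mm².
Equal strain + equilibrium ⇒ each member carries load in proportion to AE: A₁E₁ = 14330000 N, A₂E₂ = 27730000 N, ΣAE = 42060000 N.
σ₂ = P·E₂/ΣAE = 42900·45500/42060000 = 46.41 MPa.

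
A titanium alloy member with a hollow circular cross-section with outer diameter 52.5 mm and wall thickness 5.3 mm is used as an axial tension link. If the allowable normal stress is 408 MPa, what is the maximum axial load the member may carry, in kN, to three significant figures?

321 kN

A = 785.9 mm².
P_max = σ_allow · A = 408 · 785.9 = 320600 N = 320.6 kN.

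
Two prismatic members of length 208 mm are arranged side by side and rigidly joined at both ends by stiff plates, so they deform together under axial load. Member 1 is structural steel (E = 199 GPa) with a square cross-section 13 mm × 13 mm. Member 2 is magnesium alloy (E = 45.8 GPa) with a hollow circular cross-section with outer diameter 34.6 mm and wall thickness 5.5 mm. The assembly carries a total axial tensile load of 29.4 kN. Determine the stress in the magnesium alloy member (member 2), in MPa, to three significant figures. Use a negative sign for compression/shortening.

23.8 MPa

A_1 = 169 mm².
A_2 = 502.8 mm².
Equal strain + equilibrium ⇒ each member carries load in proportion to AE: A₁E₁ = 33630000 N, A₂E₂ = 23030000 N, ΣAE = 56660000 N.
σ₂ = P·E₂/ΣAE = 29400·45800/56660000 = 23.77 MPa.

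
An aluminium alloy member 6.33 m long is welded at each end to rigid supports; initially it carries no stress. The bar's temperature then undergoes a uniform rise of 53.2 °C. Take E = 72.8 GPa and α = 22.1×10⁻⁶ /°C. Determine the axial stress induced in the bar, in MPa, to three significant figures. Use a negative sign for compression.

-85.6 MPa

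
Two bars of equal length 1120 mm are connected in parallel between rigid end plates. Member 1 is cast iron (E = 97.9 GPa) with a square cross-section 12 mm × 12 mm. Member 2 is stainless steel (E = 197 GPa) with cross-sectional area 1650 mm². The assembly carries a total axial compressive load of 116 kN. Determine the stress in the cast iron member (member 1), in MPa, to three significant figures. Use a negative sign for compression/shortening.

A_1 = 144 mm².
Equal strain + equilibrium ⇒ each member carries load in proportion to AE: A₁E₁ = 14100000 N, A₂E₂ = 325000000 N, ΣAE = 339100000 N.
σ₁ = P·E₁/ΣAE = -116000·97900/339100000 = -33.49 MPa.

-33.5 MPa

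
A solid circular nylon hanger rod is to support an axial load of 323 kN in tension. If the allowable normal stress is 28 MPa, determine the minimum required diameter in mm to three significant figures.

Required area A ≥ P/σ_allow = 323000/28 = 11540 mm².
For a solid circular section, d ≥ √(4A/π) = 121.2 mm.

121 mm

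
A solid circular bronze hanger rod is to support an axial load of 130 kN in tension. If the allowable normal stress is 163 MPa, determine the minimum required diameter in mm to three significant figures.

31.9 mm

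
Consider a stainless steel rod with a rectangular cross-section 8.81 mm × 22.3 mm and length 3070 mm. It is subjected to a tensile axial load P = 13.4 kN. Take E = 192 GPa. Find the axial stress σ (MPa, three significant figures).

A = 196.5 mm².
σ = N/A = 13400/196.5 = 68.21 MPa.

68.2 MPa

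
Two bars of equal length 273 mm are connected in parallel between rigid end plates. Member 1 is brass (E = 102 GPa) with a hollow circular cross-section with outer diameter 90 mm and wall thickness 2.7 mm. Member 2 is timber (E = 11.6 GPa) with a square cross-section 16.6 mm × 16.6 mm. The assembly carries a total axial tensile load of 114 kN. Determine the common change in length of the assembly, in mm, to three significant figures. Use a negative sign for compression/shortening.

A_1 = 740.5 mm².
A_2 = 275.6 mm².
Equal strain + equilibrium ⇒ each member carries load in proportion to AE: A₁E₁ = 75530000 N, A₂E₂ = 3196000 N, ΣAE = 78730000 N.
δ = PL/ΣAE = 114000·273/78730000 = 0.3953 mm.

0.395 mm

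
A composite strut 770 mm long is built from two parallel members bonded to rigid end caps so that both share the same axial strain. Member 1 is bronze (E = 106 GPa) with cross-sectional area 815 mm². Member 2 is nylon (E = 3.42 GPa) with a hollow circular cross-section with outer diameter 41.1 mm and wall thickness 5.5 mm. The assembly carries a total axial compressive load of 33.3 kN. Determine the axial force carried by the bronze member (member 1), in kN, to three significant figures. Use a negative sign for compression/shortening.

-32.5 kN

A_2 = 615.1 mm².
Equal strain + equilibrium ⇒ each member carries load in proportion to AE: A₁E₁ = 86390000 N, A₂E₂ = 2104000 N, ΣAE = 88490000 N.
F₁ = P·A₁E₁/ΣAE = -33300·86390000/88490000 = -32510 N.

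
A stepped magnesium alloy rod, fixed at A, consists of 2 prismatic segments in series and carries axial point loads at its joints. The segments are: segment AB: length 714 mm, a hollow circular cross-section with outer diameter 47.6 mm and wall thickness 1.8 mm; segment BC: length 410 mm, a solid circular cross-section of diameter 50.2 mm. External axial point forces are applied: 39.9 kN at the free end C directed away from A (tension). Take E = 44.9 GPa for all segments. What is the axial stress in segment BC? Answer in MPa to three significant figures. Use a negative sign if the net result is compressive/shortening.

Internal axial forces (sectioning from the free end, tension +): N_BC = 39.9 kN, N_AB = 39.9 kN.
A_BC = 1979 mm².
σ_BC = N_BC/A_BC = 39900/1979 = 20.16 MPa.

20.2 MPa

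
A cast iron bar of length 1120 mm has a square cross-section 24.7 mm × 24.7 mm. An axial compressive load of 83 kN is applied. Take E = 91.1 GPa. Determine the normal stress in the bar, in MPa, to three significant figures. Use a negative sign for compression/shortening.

-136 MPa

A = 610.1 mm².
σ = N/A = -83000/610.1 = -136 MPa.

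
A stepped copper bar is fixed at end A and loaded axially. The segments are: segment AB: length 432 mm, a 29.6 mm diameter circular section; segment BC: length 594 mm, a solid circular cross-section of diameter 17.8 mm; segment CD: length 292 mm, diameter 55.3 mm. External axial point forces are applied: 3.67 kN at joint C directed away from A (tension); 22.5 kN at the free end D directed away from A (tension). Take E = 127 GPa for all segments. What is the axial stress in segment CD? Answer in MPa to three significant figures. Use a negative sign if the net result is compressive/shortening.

9.37 MPa

Internal axial forces (sectioning from the free end, tension +): N_CD = 22.5 kN, N_BC = 26.17 kN, N_AB = 26.17 kN.
A_CD = 2402 mm².
σ_CD = N_CD/A_CD = 22500/2402 = 9.368 MPa.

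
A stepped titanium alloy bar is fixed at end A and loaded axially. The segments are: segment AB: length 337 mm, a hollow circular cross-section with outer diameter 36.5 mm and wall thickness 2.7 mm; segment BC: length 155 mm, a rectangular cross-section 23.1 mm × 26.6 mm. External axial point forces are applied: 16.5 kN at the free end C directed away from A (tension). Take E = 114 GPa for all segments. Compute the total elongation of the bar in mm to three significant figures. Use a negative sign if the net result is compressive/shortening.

Internal axial forces (sectioning from the free end, tension +): N_BC = 16.5 kN, N_AB = 16.5 kN.
A_AB = 286.7 mm².
A_BC = 614.5 mm².
δ_AB = 16500·337/(286.7·114000) = 0.1701 mm
δ_BC = 16500·155/(614.5·114000) = 0.03651 mm
δ = Σδ_i = 0.2066 mm.

0.207 mm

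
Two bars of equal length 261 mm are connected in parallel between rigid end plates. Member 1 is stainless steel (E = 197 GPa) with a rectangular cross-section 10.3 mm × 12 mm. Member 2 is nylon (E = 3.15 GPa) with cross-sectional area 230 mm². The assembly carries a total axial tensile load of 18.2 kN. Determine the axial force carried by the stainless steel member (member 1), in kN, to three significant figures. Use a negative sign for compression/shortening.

17.7 kN

A_1 = 123.6 mm².
Equal strain + equilibrium ⇒ each member carries load in proportion to AE: A₁E₁ = 24350000 N, A₂E₂ = 724500 N, ΣAE = 25070000 N.
F₁ = P·A₁E₁/ΣAE = 18200·24350000/25070000 = 17670 N.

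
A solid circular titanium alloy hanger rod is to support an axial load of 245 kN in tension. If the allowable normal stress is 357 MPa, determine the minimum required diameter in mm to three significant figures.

29.6 mm

Required area A ≥ P/σ_allow = 245000/357 = 686.3 mm².
For a solid circular section, d ≥ √(4A/π) = 29.56 mm.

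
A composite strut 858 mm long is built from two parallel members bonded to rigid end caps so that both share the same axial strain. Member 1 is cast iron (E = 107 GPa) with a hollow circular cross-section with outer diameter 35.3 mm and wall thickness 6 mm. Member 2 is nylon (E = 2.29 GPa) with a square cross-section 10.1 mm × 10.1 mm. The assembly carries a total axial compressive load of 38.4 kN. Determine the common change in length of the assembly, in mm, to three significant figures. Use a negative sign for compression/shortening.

-0.555 mm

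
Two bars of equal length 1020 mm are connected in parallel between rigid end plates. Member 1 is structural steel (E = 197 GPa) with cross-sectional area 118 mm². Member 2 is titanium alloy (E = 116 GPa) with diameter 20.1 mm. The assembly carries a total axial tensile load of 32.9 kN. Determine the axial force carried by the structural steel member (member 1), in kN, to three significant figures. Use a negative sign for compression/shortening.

12.7 kN

A_2 = 317.3 mm².
Equal strain + equilibrium ⇒ each member carries load in proportion to AE: A₁E₁ = 23250000 N, A₂E₂ = 36810000 N, ΣAE = 60050000 N.
F₁ = P·A₁E₁/ΣAE = 32900·23250000/60050000 = 12740 N.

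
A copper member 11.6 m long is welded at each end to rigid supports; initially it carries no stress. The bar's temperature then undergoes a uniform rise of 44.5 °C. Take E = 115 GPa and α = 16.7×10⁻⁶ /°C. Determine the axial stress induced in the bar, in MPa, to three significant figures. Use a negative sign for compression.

Free thermal expansion αLΔT = 16.7e-6 · 11600 · 44.5 = 8.621 mm.
The walls impose strain ε = −(8.621)/11600 = -7.4315e-04; σ = Eε = 115000 · -7.4315e-04 = -85.46 MPa.

-85.5 MPa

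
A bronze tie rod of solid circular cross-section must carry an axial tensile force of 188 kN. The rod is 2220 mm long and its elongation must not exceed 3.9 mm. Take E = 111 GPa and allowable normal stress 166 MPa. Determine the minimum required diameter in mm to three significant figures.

38.0 mm

Required area A ≥ P/σ_allow = 188000/166 = 1133 mm².
For a solid circular section, d ≥ √(4A/π) = 37.97 mm.
Elongation limit: A ≥ PL/(Eδ_allow) = 188000·2220/(111000·3.9) = 964.1 mm² ⇒ d ≥ 35.04 mm.
The stress limit governs.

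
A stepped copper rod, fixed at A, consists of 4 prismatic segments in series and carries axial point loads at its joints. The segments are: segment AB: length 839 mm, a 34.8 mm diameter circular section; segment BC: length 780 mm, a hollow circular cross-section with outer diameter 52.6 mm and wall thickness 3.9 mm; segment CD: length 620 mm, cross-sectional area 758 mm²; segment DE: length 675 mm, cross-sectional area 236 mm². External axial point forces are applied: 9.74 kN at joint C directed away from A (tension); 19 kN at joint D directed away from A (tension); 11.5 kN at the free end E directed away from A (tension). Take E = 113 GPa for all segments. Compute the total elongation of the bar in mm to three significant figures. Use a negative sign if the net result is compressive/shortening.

1.29 mm

Internal axial forces (sectioning from the free end, tension +): N_DE = 11.5 kN, N_CD = 30.5 kN, N_BC = 40.24 kN, N_AB = 40.24 kN.
A_AB = 951.1 mm².
A_BC = 596.7 mm².
δ_AB = 40240·839/(951.1·113000) = 0.3141 mm
δ_BC = 40240·780/(596.7·113000) = 0.4655 mm
δ_CD = 30500·620/(758·113000) = 0.2208 mm
δ_DE = 11500·675/(236·113000) = 0.2911 mm
δ = Σδ_i = 1.291 mm.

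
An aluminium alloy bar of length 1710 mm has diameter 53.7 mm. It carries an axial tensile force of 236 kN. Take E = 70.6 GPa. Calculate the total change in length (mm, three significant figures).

A = 2265 mm².
δ_mech = NL/(AE) = 236000·1710/(2265·70600) = 2.524 mm.

2.52 mm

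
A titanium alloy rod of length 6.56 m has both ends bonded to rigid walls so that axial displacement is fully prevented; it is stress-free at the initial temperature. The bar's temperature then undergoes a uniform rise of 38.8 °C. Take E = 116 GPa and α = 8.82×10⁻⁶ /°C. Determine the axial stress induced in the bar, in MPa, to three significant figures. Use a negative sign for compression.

Free thermal expansion αLΔT = 8.82e-6 · 6560 · 38.8 = 2.245 mm.
The walls impose strain ε = −(2.245)/6560 = -3.4222e-04; σ = Eε = 116000 · -3.4222e-04 = -39.7 MPa.

-39.7 MPa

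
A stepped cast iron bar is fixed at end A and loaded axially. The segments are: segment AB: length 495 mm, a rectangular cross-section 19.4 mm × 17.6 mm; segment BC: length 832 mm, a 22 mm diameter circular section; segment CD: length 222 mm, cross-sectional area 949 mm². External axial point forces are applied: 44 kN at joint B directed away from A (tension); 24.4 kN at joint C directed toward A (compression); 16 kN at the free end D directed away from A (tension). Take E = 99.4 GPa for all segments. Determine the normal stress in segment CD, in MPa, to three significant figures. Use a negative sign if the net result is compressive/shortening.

16.9 MPa

Internal axial forces (sectioning from the free end, tension +): N_CD = 16 kN, N_BC = -8.4 kN, N_AB = 35.6 kN.
σ_CD = N_CD/A_CD = 16000/949 = 16.86 MPa.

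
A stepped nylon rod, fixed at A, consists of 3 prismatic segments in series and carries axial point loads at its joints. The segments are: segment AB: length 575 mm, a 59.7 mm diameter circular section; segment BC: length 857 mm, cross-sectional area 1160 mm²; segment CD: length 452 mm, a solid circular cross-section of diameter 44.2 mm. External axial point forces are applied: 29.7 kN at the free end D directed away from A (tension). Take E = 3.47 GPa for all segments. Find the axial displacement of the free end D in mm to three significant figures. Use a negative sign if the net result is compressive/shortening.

Internal axial forces (sectioning from the free end, tension +): N_CD = 29.7 kN, N_BC = 29.7 kN, N_AB = 29.7 kN.
A_AB = 2799 mm².
A_CD = 1534 mm².
δ_AB = 29700·575/(2799·3470) = 1.758 mm
δ_BC = 29700·857/(1160·3470) = 6.323 mm
δ_CD = 29700·452/(1534·3470) = 2.521 mm
δ = Σδ_i = 10.6 mm.

10.6 mm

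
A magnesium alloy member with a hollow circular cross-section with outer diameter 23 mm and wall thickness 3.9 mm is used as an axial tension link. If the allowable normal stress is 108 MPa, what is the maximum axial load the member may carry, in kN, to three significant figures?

25.3 kN

A = 234 mm².
P_max = σ_allow · A = 108 · 234 = 25270 N = 25.27 kN.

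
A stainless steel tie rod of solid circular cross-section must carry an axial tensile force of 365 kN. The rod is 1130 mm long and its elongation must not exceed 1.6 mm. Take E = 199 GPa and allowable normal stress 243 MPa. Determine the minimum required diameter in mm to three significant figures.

Required area A ≥ P/σ_allow = 365000/243 = 1502 mm².
For a solid circular section, d ≥ √(4A/π) = 43.73 mm.
Elongation limit: A ≥ PL/(Eδ_allow) = 365000·1130/(199000·1.6) = 1295 mm² ⇒ d ≥ 40.61 mm.
The stress limit governs.

43.7 mm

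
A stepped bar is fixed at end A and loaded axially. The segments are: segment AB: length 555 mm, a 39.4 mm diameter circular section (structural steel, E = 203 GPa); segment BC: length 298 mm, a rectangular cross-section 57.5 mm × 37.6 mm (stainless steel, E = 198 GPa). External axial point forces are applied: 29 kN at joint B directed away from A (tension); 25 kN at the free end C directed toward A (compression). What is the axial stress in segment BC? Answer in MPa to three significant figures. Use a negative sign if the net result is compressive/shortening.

-11.6 MPa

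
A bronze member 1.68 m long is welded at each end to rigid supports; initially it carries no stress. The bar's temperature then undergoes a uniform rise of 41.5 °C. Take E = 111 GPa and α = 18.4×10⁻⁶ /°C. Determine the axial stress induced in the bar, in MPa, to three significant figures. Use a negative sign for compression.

-84.8 MPa

Free thermal expansion αLΔT = 18.4e-6 · 1680 · 41.5 = 1.283 mm.
The walls impose strain ε = −(1.283)/1680 = -7.6360e-04; σ = Eε = 111000 · -7.6360e-04 = -84.76 MPa.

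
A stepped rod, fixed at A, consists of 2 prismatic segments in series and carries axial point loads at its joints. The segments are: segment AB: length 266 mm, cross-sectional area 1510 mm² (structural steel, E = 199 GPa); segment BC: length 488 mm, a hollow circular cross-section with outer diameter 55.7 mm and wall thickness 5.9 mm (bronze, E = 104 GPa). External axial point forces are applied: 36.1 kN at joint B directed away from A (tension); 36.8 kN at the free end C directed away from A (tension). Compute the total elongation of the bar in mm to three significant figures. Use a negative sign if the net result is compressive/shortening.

Internal axial forces (sectioning from the free end, tension +): N_BC = 36.8 kN, N_AB = 72.9 kN.
A_BC = 923.1 mm².
δ_AB = 72900·266/(1510·199000) = 0.06453 mm
δ_BC = 36800·488/(923.1·104000) = 0.1871 mm
δ = Σδ_i = 0.2516 mm.

0.252 mm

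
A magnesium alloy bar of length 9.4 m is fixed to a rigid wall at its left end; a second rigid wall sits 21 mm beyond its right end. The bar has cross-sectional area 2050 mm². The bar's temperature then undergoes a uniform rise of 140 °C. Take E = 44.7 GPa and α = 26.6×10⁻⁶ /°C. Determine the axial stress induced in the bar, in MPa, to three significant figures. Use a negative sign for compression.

-66.6 MPa

Free thermal expansion αLΔT = 26.6e-6 · 9400 · 140 = 35.01 mm.
The walls engage after the gap closes; constrained expansion = 35.01 − 21 = 14.01 mm.
The walls impose strain ε = −(14.01)/9400 = -1.4900e-03; σ = Eε = 44700 · -1.4900e-03 = -66.6 MPa.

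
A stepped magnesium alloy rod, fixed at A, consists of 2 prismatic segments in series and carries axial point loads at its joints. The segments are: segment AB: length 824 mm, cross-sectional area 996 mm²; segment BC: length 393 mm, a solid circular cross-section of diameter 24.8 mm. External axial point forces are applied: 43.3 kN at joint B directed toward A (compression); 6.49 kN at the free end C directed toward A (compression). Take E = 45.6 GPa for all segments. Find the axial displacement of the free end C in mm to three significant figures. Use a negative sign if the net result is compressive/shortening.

-1.02 mm

Internal axial forces (sectioning from the free end, tension +): N_BC = -6.49 kN, N_AB = -49.79 kN.
A_BC = 483.1 mm².
δ_AB = -49790·824/(996·45600) = -0.9033 mm
δ_BC = -6490·393/(483.1·45600) = -0.1158 mm
δ = Σδ_i = -1.019 mm.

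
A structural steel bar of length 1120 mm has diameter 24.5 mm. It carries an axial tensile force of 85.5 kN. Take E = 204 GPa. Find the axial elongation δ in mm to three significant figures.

0.996 mm

A = 471.4 mm².
δ_mech = NL/(AE) = 85500·1120/(471.4·204000) = 0.9957 mm.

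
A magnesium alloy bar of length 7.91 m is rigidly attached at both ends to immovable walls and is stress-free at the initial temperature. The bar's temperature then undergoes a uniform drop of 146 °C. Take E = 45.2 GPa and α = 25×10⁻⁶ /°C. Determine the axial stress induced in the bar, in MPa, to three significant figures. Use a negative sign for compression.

Free thermal expansion αLΔT = 25e-6 · 7910 · -146 = -28.87 mm.
The walls impose strain ε = −(-28.87)/7910 = 3.6500e-03; σ = Eε = 45200 · 3.6500e-03 = 165 MPa.

165 MPa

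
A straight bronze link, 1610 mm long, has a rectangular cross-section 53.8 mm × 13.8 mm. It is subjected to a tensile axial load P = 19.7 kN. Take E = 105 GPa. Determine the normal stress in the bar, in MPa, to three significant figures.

26.5 MPa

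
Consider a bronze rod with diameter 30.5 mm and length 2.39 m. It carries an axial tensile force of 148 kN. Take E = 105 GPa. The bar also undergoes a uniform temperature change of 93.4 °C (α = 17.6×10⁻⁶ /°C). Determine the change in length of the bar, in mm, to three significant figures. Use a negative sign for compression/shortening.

8.54 mm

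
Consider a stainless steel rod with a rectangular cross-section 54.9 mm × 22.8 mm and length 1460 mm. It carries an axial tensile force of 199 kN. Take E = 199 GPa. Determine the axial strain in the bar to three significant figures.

7.99e-04

A = 1252 mm².
σ = N/A = 159 MPa; ε = σ/E = 159/199000 = 7.989e-04.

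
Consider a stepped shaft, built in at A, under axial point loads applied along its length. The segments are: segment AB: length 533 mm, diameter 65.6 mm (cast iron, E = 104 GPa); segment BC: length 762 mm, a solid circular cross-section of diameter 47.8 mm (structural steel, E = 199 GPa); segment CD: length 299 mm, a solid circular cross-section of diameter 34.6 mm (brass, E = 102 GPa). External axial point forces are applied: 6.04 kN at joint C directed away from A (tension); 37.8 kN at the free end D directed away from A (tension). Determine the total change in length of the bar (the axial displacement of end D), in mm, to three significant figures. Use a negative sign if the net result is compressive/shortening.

Internal axial forces (sectioning from the free end, tension +): N_CD = 37.8 kN, N_BC = 43.84 kN, N_AB = 43.84 kN.
A_AB = 3380 mm².
A_BC = 1795 mm².
A_CD = 940.2 mm².
δ_AB = 43840·533/(3380·104000) = 0.06648 mm
δ_BC = 43840·762/(1795·199000) = 0.09355 mm
δ_CD = 37800·299/(940.2·102000) = 0.1178 mm
δ = Σδ_i = 0.2779 mm.

0.278 mm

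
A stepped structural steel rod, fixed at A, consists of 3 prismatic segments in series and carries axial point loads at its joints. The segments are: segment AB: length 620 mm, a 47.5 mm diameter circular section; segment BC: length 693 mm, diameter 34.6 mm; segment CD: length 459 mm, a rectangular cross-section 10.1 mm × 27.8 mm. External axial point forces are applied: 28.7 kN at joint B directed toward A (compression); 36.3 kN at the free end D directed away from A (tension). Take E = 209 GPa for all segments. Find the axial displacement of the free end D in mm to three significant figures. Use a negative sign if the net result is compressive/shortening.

Internal axial forces (sectioning from the free end, tension +): N_CD = 36.3 kN, N_BC = 36.3 kN, N_AB = 7.6 kN.
A_AB = 1772 mm².
A_BC = 940.2 mm².
A_CD = 280.8 mm².
δ_AB = 7600·620/(1772·209000) = 0.01272 mm
δ_BC = 36300·693/(940.2·209000) = 0.128 mm
δ_CD = 36300·459/(280.8·209000) = 0.2839 mm
δ = Σδ_i = 0.4247 mm.

0.425 mm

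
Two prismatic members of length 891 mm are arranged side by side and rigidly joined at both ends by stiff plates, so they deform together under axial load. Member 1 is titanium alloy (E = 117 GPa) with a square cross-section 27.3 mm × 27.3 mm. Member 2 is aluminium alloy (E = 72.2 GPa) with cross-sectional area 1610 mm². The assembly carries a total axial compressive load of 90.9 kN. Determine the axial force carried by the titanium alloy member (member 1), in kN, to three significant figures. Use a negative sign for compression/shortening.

A_1 = 745.3 mm².
Equal strain + equilibrium ⇒ each member carries load in proportion to AE: A₁E₁ = 87200000 N, A₂E₂ = 116200000 N, ΣAE = 203400000 N.
F₁ = P·A₁E₁/ΣAE = -90900·87200000/203400000 = -38960 N.

-39.0 kN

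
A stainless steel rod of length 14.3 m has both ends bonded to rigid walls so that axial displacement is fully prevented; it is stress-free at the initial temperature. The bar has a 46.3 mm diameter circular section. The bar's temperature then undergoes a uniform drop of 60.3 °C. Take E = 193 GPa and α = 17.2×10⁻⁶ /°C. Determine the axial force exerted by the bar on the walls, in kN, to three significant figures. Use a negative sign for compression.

Free thermal expansion αLΔT = 17.2e-6 · 14300 · -60.3 = -14.83 mm.
The walls impose strain ε = −(-14.83)/14300 = 1.0372e-03; σ = Eε = 193000 · 1.0372e-03 = 200.2 MPa.
Wall reaction R = σ·A = 200.2·1684 = 337000 N = 337 kN.

337 kN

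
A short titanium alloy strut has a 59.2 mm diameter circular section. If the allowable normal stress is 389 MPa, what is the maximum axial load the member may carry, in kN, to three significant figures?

A = 2753 mm².
P_max = σ_allow · A = 389 · 2753 = 1071000 N = 1071 kN.

1070 kN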